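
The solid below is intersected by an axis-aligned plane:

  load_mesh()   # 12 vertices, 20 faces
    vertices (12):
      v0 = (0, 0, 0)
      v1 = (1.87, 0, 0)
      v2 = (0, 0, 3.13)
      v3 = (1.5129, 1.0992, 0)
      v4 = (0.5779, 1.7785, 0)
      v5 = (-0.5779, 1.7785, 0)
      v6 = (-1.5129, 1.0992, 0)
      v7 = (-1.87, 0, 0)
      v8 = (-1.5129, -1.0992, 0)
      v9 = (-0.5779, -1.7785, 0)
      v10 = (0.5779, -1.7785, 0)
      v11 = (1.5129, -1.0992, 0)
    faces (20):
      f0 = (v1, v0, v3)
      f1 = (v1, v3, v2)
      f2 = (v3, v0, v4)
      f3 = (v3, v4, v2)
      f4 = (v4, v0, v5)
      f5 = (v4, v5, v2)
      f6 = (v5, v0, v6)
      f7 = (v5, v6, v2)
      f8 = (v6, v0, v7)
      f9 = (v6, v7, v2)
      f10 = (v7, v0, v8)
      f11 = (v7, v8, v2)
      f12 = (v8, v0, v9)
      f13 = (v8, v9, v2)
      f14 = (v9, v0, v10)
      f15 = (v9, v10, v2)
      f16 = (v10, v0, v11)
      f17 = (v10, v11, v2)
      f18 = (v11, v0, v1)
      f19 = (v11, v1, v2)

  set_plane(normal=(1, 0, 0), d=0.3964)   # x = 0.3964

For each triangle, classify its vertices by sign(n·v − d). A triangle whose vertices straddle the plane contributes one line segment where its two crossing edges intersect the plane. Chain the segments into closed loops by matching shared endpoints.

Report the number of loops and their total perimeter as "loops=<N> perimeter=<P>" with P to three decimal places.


loops=1 perimeter=9.717

Straddling triangles (12 of 20):
  (v1,v0,v3) [+-+] → (0.3964, 0, 0)–(0.3964, 0.288005, 0)  len=0.2880
  (v1,v3,v2) [++-] → (0.3964, 0.288005, 2.3099)–(0.3964, 0, 2.46651)  len=0.3278
  (v3,v0,v4) [+-+] → (0.3964, 0.288005, 0)–(0.3964, 1.21993, 0)  len=0.9319
  (v3,v4,v2) [++-] → (0.3964, 1.21993, 0.983033)–(0.3964, 0.288005, 2.3099)  len=1.6214
  (v4,v0,v5) [+--] → (0.3964, 1.21993, 0)–(0.3964, 1.7785, 0)  len=0.5586
  (v4,v5,v2) [+--] → (0.3964, 1.7785, 0)–(0.3964, 1.21993, 0.983033)  len=1.1306
  (v9,v0,v10) [--+] → (0.3964, -1.21993, 0)–(0.3964, -1.7785, 0)  len=0.5586
  (v9,v10,v2) [-+-] → (0.3964, -1.7785, 0)–(0.3964, -1.21993, 0.983033)  len=1.1306
  (v10,v0,v11) [+-+] → (0.3964, -1.21993, 0)–(0.3964, -0.288005, 0)  len=0.9319
  (v10,v11,v2) [++-] → (0.3964, -0.288005, 2.3099)–(0.3964, -1.21993, 0.983033)  len=1.6214
  (v11,v0,v1) [+-+] → (0.3964, -0.288005, 0)–(0.3964, 0, 0)  len=0.2880
  (v11,v1,v2) [++-] → (0.3964, 0, 2.46651)–(0.3964, -0.288005, 2.3099)  len=0.3278

Chained into 1 loop(s):
  loop 1: 12 segments, perimeter = 9.7168
Total perimeter = 9.717


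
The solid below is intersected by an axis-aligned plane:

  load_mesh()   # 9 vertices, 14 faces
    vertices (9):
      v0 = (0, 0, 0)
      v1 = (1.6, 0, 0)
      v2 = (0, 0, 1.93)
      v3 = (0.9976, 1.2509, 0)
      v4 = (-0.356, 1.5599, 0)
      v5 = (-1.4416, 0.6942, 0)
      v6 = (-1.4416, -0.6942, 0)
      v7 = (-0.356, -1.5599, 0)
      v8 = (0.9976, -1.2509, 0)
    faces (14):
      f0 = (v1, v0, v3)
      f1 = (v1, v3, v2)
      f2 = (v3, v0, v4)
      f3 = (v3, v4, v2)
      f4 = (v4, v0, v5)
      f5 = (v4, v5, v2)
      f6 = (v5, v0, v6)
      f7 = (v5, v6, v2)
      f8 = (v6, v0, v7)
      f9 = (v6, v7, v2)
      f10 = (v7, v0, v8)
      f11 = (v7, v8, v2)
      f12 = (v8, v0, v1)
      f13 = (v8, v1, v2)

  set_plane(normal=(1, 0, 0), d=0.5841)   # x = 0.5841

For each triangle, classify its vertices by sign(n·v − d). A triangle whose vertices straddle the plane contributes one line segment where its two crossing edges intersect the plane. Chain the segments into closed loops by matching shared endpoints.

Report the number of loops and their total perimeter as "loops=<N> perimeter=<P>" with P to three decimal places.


Straddling triangles (8 of 14):
  (v1,v0,v3) [+-+] → (0.5841, 0, 0)–(0.5841, 0.732408, 0)  len=0.7324
  (v1,v3,v2) [++-] → (0.5841, 0.732408, 0.799975)–(0.5841, 0, 1.22543)  len=0.8470
  (v3,v0,v4) [+--] → (0.5841, 0.732408, 0)–(0.5841, 1.34529, 0)  len=0.6129
  (v3,v4,v2) [+--] → (0.5841, 1.34529, 0)–(0.5841, 0.732408, 0.799975)  len=1.0078
  (v7,v0,v8) [--+] → (0.5841, -0.732408, 0)–(0.5841, -1.34529, 0)  len=0.6129
  (v7,v8,v2) [-+-] → (0.5841, -1.34529, 0)–(0.5841, -0.732408, 0.799975)  len=1.0078
  (v8,v0,v1) [+-+] → (0.5841, -0.732408, 0)–(0.5841, 0, 0)  len=0.7324
  (v8,v1,v2) [++-] → (0.5841, 0, 1.22543)–(0.5841, -0.732408, 0.799975)  len=0.8470

Chained into 1 loop(s):
  loop 1: 8 segments, perimeter = 6.4001
Total perimeter = 6.400

loops=1 perimeter=6.400


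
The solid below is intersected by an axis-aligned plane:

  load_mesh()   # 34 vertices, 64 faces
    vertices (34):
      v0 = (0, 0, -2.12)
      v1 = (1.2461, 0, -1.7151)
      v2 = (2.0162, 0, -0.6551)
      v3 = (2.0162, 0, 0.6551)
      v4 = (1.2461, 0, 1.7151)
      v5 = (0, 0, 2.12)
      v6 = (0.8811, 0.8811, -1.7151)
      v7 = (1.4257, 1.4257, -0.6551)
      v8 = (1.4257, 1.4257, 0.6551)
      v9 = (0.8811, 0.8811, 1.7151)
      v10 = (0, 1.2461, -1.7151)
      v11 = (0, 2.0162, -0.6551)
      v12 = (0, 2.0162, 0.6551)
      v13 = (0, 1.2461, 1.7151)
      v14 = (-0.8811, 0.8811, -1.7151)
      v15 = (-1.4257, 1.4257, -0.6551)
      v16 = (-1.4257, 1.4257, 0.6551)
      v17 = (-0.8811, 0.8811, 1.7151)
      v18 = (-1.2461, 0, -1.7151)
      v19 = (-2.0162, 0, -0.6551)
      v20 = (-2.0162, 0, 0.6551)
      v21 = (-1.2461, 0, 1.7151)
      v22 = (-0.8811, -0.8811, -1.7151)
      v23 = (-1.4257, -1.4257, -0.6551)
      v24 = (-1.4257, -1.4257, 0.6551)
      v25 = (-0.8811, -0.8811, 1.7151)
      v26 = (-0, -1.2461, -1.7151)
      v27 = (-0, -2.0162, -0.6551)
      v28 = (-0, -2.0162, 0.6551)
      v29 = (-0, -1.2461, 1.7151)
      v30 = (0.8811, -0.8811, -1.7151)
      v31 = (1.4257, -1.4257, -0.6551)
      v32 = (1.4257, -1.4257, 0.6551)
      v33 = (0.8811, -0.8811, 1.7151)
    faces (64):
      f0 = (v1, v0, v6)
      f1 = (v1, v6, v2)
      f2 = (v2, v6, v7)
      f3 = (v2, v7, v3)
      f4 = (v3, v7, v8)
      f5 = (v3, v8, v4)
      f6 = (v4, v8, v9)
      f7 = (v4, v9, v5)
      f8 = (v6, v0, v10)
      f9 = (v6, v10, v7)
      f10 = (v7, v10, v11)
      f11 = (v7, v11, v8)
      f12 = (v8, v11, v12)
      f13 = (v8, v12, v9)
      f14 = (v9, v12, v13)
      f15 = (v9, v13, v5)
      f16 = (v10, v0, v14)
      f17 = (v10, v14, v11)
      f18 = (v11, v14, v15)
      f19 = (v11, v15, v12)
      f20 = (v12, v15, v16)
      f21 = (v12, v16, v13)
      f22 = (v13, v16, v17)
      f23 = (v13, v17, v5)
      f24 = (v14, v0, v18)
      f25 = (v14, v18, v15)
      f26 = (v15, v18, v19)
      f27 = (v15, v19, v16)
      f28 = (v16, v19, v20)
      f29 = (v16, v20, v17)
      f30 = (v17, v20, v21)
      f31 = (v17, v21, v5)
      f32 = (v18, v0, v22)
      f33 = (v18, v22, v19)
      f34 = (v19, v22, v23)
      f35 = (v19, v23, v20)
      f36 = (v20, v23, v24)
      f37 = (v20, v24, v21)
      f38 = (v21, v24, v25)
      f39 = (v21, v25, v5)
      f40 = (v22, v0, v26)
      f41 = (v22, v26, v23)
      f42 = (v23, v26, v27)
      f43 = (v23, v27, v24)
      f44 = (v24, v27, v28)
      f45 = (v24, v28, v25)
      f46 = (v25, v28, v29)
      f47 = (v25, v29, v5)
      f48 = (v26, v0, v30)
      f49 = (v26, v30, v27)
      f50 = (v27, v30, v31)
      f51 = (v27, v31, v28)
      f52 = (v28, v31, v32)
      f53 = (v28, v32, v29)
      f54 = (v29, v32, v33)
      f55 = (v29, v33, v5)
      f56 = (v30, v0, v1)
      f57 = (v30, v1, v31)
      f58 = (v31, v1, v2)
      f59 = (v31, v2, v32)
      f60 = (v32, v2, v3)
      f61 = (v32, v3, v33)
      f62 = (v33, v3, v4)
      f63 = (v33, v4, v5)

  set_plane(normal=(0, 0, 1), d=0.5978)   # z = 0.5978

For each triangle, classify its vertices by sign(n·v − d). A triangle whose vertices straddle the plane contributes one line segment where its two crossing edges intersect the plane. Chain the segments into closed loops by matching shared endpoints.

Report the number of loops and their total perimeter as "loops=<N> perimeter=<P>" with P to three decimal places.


Straddling triangles (16 of 64):
  (v2,v7,v3) [--+] → (1.99038, 0.0623513, 0.5978)–(2.0162, 0, 0.5978)  len=0.0675
  (v3,v7,v8) [+-+] → (1.99038, 0.0623513, 0.5978)–(1.4257, 1.4257, 0.5978)  len=1.4757
  (v7,v11,v8) [--+] → (1.36335, 1.45152, 0.5978)–(1.4257, 1.4257, 0.5978)  len=0.0675
  (v8,v11,v12) [+-+] → (1.36335, 1.45152, 0.5978)–(0, 2.0162, 0.5978)  len=1.4757
  (v11,v15,v12) [--+] → (-0.0623513, 1.99038, 0.5978)–(0, 2.0162, 0.5978)  len=0.0675
  (v12,v15,v16) [+-+] → (-0.0623513, 1.99038, 0.5978)–(-1.4257, 1.4257, 0.5978)  len=1.4757
  (v15,v19,v16) [--+] → (-1.45152, 1.36335, 0.5978)–(-1.4257, 1.4257, 0.5978)  len=0.0675
  (v16,v19,v20) [+-+] → (-1.45152, 1.36335, 0.5978)–(-2.0162, 0, 0.5978)  len=1.4757
  (v19,v23,v20) [--+] → (-1.99038, -0.0623513, 0.5978)–(-2.0162, 0, 0.5978)  len=0.0675
  (v20,v23,v24) [+-+] → (-1.99038, -0.0623513, 0.5978)–(-1.4257, -1.4257, 0.5978)  len=1.4757
  (v23,v27,v24) [--+] → (-1.36335, -1.45152, 0.5978)–(-1.4257, -1.4257, 0.5978)  len=0.0675
  (v24,v27,v28) [+-+] → (-1.36335, -1.45152, 0.5978)–(0, -2.0162, 0.5978)  len=1.4757
  (v27,v31,v28) [--+] → (0.0623513, -1.99038, 0.5978)–(0, -2.0162, 0.5978)  len=0.0675
  (v28,v31,v32) [+-+] → (0.0623513, -1.99038, 0.5978)–(1.4257, -1.4257, 0.5978)  len=1.4757
  (v31,v2,v32) [--+] → (1.45152, -1.36335, 0.5978)–(1.4257, -1.4257, 0.5978)  len=0.0675
  (v32,v2,v3) [+-+] → (1.45152, -1.36335, 0.5978)–(2.0162, 0, 0.5978)  len=1.4757

Chained into 1 loop(s):
  loop 1: 16 segments, perimeter = 12.3452
Total perimeter = 12.345

loops=1 perimeter=12.345


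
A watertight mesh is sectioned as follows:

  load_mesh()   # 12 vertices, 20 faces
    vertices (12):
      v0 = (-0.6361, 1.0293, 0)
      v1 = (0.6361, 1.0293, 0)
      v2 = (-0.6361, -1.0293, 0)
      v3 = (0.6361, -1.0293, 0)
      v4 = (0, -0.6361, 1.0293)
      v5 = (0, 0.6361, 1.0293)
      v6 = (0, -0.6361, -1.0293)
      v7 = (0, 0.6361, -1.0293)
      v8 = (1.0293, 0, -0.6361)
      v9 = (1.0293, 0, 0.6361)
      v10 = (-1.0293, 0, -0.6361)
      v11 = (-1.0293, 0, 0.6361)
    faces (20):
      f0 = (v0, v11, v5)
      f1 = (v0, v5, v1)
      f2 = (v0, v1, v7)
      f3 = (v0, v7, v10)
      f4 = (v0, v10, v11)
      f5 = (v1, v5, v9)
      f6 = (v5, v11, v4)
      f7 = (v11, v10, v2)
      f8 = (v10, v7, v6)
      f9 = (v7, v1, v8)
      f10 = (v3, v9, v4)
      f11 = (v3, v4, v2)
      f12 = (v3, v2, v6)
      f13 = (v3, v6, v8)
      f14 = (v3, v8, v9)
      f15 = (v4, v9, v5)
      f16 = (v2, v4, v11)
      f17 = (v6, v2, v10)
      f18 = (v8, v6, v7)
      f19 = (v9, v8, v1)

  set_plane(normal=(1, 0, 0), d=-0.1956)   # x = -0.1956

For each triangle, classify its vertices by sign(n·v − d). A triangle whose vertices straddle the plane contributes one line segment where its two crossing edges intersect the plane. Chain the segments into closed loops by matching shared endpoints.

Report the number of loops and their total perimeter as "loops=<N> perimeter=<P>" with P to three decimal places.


Straddling triangles (10 of 20):
  (v0,v11,v5) [--+] → (-0.1956, 0.515221, 0.954579)–(-0.1956, 0.757009, 0.712791)  len=0.3419
  (v0,v5,v1) [-++] → (-0.1956, 0.757009, 0.712791)–(-0.1956, 1.0293, 0)  len=0.7630
  (v0,v1,v7) [-++] → (-0.1956, 1.0293, 0)–(-0.1956, 0.757009, -0.712791)  len=0.7630
  (v0,v7,v10) [-+-] → (-0.1956, 0.757009, -0.712791)–(-0.1956, 0.515221, -0.954579)  len=0.3419
  (v5,v11,v4) [+-+] → (-0.1956, 0.515221, 0.954579)–(-0.1956, -0.515221, 0.954579)  len=1.0304
  (v10,v7,v6) [-++] → (-0.1956, 0.515221, -0.954579)–(-0.1956, -0.515221, -0.954579)  len=1.0304
  (v3,v4,v2) [++-] → (-0.1956, -0.757009, 0.712791)–(-0.1956, -1.0293, 0)  len=0.7630
  (v3,v2,v6) [+-+] → (-0.1956, -1.0293, 0)–(-0.1956, -0.757009, -0.712791)  len=0.7630
  (v2,v4,v11) [-+-] → (-0.1956, -0.757009, 0.712791)–(-0.1956, -0.515221, 0.954579)  len=0.3419
  (v6,v2,v10) [+--] → (-0.1956, -0.757009, -0.712791)–(-0.1956, -0.515221, -0.954579)  len=0.3419

Chained into 1 loop(s):
  loop 1: 10 segments, perimeter = 6.4808
Total perimeter = 6.481

loops=1 perimeter=6.481


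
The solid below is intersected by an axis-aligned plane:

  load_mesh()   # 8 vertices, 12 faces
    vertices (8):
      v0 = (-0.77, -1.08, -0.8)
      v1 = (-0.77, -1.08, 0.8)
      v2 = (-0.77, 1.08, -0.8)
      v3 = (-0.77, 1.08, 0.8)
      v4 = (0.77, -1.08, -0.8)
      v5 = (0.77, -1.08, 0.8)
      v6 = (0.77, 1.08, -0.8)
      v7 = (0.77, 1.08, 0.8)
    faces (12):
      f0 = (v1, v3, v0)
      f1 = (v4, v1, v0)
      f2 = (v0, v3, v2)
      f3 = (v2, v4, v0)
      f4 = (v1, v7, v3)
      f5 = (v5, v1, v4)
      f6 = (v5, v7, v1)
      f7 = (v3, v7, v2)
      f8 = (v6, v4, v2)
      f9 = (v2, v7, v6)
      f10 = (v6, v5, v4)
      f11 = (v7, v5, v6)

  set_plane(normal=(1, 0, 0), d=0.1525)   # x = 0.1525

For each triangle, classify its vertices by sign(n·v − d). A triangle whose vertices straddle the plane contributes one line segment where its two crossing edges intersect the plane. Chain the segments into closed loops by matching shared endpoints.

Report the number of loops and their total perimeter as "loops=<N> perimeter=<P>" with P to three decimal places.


Straddling triangles (8 of 12):
  (v4,v1,v0) [+--] → (0.1525, -1.08, -0.158442)–(0.1525, -1.08, -0.8)  len=0.6416
  (v2,v4,v0) [-+-] → (0.1525, -0.213896, -0.8)–(0.1525, -1.08, -0.8)  len=0.8661
  (v1,v7,v3) [-+-] → (0.1525, 0.213896, 0.8)–(0.1525, 1.08, 0.8)  len=0.8661
  (v5,v1,v4) [+-+] → (0.1525, -1.08, 0.8)–(0.1525, -1.08, -0.158442)  len=0.9584
  (v5,v7,v1) [++-] → (0.1525, 0.213896, 0.8)–(0.1525, -1.08, 0.8)  len=1.2939
  (v3,v7,v2) [-+-] → (0.1525, 1.08, 0.8)–(0.1525, 1.08, 0.158442)  len=0.6416
  (v6,v4,v2) [++-] → (0.1525, -0.213896, -0.8)–(0.1525, 1.08, -0.8)  len=1.2939
  (v2,v7,v6) [-++] → (0.1525, 1.08, 0.158442)–(0.1525, 1.08, -0.8)  len=0.9584

Chained into 1 loop(s):
  loop 1: 8 segments, perimeter = 7.5200
Total perimeter = 7.520

loops=1 perimeter=7.520


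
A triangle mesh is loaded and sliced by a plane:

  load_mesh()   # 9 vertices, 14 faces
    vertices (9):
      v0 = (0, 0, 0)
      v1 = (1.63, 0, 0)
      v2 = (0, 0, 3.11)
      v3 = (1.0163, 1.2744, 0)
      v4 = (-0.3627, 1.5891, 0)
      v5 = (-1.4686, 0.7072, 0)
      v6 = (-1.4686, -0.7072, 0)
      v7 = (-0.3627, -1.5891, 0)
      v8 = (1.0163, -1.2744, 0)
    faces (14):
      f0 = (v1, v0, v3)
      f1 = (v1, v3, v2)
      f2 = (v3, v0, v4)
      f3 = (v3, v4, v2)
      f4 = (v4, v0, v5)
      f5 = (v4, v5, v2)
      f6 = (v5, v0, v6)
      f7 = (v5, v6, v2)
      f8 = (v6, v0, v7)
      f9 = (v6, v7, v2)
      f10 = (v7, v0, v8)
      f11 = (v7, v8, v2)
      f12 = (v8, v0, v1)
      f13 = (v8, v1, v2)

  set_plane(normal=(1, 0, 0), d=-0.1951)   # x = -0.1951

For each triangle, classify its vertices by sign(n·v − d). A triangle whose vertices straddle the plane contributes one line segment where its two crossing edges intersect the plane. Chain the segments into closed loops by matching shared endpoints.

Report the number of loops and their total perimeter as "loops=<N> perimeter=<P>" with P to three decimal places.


loops=1 perimeter=9.427

Straddling triangles (10 of 14):
  (v3,v0,v4) [++-] → (-0.1951, 0.854793, 0)–(-0.1951, 1.55085, 0)  len=0.6961
  (v3,v4,v2) [+-+] → (-0.1951, 1.55085, 0)–(-0.1951, 0.854793, 1.4371)  len=1.5968
  (v4,v0,v5) [-+-] → (-0.1951, 0.854793, 0)–(-0.1951, 0.0939498, 0)  len=0.7608
  (v4,v5,v2) [--+] → (-0.1951, 0.0939498, 2.69684)–(-0.1951, 0.854793, 1.4371)  len=1.4717
  (v5,v0,v6) [-+-] → (-0.1951, 0.0939498, 0)–(-0.1951, -0.0939498, 0)  len=0.1879
  (v5,v6,v2) [--+] → (-0.1951, -0.0939498, 2.69684)–(-0.1951, 0.0939498, 2.69684)  len=0.1879
  (v6,v0,v7) [-+-] → (-0.1951, -0.0939498, 0)–(-0.1951, -0.854793, 0)  len=0.7608
  (v6,v7,v2) [--+] → (-0.1951, -0.854793, 1.4371)–(-0.1951, -0.0939498, 2.69684)  len=1.4717
  (v7,v0,v8) [-++] → (-0.1951, -0.854793, 0)–(-0.1951, -1.55085, 0)  len=0.6961
  (v7,v8,v2) [-++] → (-0.1951, -1.55085, 0)–(-0.1951, -0.854793, 1.4371)  len=1.5968

Chained into 1 loop(s):
  loop 1: 10 segments, perimeter = 9.4266
Total perimeter = 9.427


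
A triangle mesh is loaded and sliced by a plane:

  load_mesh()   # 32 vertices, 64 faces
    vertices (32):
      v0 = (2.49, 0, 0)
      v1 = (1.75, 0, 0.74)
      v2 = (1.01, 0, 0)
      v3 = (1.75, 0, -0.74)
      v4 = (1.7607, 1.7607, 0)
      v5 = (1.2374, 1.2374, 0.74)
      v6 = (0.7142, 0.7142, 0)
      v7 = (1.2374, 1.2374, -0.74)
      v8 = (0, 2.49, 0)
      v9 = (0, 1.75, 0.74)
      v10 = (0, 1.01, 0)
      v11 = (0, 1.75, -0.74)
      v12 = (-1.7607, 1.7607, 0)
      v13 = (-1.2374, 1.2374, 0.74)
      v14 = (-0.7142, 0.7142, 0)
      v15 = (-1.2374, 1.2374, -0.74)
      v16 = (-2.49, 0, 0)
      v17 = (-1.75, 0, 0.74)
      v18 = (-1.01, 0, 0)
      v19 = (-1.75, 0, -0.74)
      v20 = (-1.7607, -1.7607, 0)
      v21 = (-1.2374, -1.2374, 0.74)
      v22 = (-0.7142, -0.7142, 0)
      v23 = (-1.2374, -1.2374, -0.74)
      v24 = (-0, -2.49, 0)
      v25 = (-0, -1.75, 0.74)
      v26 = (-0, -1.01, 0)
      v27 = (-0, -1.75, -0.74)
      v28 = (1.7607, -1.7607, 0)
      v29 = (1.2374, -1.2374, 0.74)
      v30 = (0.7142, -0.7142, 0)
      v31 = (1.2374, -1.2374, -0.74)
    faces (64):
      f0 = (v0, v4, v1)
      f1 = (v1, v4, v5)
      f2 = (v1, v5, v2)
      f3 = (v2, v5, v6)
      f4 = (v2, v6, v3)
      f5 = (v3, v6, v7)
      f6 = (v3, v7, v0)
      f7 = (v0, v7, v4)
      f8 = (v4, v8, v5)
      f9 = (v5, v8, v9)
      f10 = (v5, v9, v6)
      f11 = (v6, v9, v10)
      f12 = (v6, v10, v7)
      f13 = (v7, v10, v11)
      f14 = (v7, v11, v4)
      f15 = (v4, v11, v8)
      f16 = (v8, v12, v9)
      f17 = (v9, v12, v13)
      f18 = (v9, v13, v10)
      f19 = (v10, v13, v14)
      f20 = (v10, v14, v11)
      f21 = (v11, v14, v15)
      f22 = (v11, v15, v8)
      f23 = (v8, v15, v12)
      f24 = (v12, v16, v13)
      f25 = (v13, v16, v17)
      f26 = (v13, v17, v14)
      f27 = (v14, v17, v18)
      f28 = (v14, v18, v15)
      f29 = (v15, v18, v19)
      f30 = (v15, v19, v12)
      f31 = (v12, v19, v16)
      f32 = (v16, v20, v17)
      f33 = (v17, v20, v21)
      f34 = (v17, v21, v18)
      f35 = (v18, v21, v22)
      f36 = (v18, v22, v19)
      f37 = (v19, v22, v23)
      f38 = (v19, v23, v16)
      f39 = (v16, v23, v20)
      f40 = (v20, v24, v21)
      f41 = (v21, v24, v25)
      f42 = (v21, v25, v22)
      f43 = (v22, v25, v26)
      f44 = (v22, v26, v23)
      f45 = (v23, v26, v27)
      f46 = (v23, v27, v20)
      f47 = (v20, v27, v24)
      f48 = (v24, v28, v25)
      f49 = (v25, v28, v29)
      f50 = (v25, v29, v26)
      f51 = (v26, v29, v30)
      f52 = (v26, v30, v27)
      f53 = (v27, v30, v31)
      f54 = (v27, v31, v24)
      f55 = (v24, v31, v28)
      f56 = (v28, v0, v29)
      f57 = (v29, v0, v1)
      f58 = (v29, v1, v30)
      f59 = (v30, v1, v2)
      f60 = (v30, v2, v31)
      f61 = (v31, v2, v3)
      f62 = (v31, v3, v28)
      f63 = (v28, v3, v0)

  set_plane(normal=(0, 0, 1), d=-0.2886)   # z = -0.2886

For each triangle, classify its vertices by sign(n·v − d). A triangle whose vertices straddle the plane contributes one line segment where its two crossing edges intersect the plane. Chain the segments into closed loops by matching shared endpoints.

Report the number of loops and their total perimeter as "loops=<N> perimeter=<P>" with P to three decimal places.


loops=2 perimeter=21.430

Straddling triangles (32 of 64):
  (v2,v6,v3) [++-] → (1.11816, 0.435662, -0.2886)–(1.2986, 0, -0.2886)  len=0.4715
  (v3,v6,v7) [-+-] → (1.11816, 0.435662, -0.2886)–(0.918248, 0.918248, -0.2886)  len=0.5224
  (v3,v7,v0) [--+] → (2.00149, 0.482586, -0.2886)–(2.2014, 0, -0.2886)  len=0.5224
  (v0,v7,v4) [+-+] → (2.00149, 0.482586, -0.2886)–(1.55661, 1.55661, -0.2886)  len=1.1625
  (v6,v10,v7) [++-] → (0.482586, 1.09869, -0.2886)–(0.918248, 0.918248, -0.2886)  len=0.4715
  (v7,v10,v11) [-+-] → (0.482586, 1.09869, -0.2886)–(0, 1.2986, -0.2886)  len=0.5224
  (v7,v11,v4) [--+] → (1.07403, 1.75653, -0.2886)–(1.55661, 1.55661, -0.2886)  len=0.5224
  (v4,v11,v8) [+-+] → (1.07403, 1.75653, -0.2886)–(0, 2.2014, -0.2886)  len=1.1625
  (v10,v14,v11) [++-] → (-0.435662, 1.11816, -0.2886)–(0, 1.2986, -0.2886)  len=0.4715
  (v11,v14,v15) [-+-] → (-0.435662, 1.11816, -0.2886)–(-0.918248, 0.918248, -0.2886)  len=0.5224
  (v11,v15,v8) [--+] → (-0.482586, 2.00149, -0.2886)–(0, 2.2014, -0.2886)  len=0.5224
  (v8,v15,v12) [+-+] → (-0.482586, 2.00149, -0.2886)–(-1.55661, 1.55661, -0.2886)  len=1.1625
  (v14,v18,v15) [++-] → (-1.09869, 0.482586, -0.2886)–(-0.918248, 0.918248, -0.2886)  len=0.4715
  (v15,v18,v19) [-+-] → (-1.09869, 0.482586, -0.2886)–(-1.2986, 0, -0.2886)  len=0.5224
  (v15,v19,v12) [--+] → (-1.75653, 1.07403, -0.2886)–(-1.55661, 1.55661, -0.2886)  len=0.5224
  (v12,v19,v16) [+-+] → (-1.75653, 1.07403, -0.2886)–(-2.2014, 0, -0.2886)  len=1.1625
  (v18,v22,v19) [++-] → (-1.11816, -0.435662, -0.2886)–(-1.2986, 0, -0.2886)  len=0.4715
  (v19,v22,v23) [-+-] → (-1.11816, -0.435662, -0.2886)–(-0.918248, -0.918248, -0.2886)  len=0.5224
  (v19,v23,v16) [--+] → (-2.00149, -0.482586, -0.2886)–(-2.2014, 0, -0.2886)  len=0.5224
  (v16,v23,v20) [+-+] → (-2.00149, -0.482586, -0.2886)–(-1.55661, -1.55661, -0.2886)  len=1.1625
  (v22,v26,v23) [++-] → (-0.482586, -1.09869, -0.2886)–(-0.918248, -0.918248, -0.2886)  len=0.4715
  (v23,v26,v27) [-+-] → (-0.482586, -1.09869, -0.2886)–(0, -1.2986, -0.2886)  len=0.5224
  (v23,v27,v20) [--+] → (-1.07403, -1.75653, -0.2886)–(-1.55661, -1.55661, -0.2886)  len=0.5224
  (v20,v27,v24) [+-+] → (-1.07403, -1.75653, -0.2886)–(0, -2.2014, -0.2886)  len=1.1625
  (v26,v30,v27) [++-] → (0.435662, -1.11816, -0.2886)–(0, -1.2986, -0.2886)  len=0.4715
  (v27,v30,v31) [-+-] → (0.435662, -1.11816, -0.2886)–(0.918248, -0.918248, -0.2886)  len=0.5224
  (v27,v31,v24) [--+] → (0.482586, -2.00149, -0.2886)–(0, -2.2014, -0.2886)  len=0.5224
  (v24,v31,v28) [+-+] → (0.482586, -2.00149, -0.2886)–(1.55661, -1.55661, -0.2886)  len=1.1625
  (v30,v2,v31) [++-] → (1.09869, -0.482586, -0.2886)–(0.918248, -0.918248, -0.2886)  len=0.4715
  (v31,v2,v3) [-+-] → (1.09869, -0.482586, -0.2886)–(1.2986, 0, -0.2886)  len=0.5224
  (v31,v3,v28) [--+] → (1.75653, -1.07403, -0.2886)–(1.55661, -1.55661, -0.2886)  len=0.5224
  (v28,v3,v0) [+-+] → (1.75653, -1.07403, -0.2886)–(2.2014, 0, -0.2886)  len=1.1625

Chained into 2 loop(s):
  loop 1: 16 segments, perimeter = 7.9512
  loop 2: 16 segments, perimeter = 13.4790
Total perimeter = 21.430


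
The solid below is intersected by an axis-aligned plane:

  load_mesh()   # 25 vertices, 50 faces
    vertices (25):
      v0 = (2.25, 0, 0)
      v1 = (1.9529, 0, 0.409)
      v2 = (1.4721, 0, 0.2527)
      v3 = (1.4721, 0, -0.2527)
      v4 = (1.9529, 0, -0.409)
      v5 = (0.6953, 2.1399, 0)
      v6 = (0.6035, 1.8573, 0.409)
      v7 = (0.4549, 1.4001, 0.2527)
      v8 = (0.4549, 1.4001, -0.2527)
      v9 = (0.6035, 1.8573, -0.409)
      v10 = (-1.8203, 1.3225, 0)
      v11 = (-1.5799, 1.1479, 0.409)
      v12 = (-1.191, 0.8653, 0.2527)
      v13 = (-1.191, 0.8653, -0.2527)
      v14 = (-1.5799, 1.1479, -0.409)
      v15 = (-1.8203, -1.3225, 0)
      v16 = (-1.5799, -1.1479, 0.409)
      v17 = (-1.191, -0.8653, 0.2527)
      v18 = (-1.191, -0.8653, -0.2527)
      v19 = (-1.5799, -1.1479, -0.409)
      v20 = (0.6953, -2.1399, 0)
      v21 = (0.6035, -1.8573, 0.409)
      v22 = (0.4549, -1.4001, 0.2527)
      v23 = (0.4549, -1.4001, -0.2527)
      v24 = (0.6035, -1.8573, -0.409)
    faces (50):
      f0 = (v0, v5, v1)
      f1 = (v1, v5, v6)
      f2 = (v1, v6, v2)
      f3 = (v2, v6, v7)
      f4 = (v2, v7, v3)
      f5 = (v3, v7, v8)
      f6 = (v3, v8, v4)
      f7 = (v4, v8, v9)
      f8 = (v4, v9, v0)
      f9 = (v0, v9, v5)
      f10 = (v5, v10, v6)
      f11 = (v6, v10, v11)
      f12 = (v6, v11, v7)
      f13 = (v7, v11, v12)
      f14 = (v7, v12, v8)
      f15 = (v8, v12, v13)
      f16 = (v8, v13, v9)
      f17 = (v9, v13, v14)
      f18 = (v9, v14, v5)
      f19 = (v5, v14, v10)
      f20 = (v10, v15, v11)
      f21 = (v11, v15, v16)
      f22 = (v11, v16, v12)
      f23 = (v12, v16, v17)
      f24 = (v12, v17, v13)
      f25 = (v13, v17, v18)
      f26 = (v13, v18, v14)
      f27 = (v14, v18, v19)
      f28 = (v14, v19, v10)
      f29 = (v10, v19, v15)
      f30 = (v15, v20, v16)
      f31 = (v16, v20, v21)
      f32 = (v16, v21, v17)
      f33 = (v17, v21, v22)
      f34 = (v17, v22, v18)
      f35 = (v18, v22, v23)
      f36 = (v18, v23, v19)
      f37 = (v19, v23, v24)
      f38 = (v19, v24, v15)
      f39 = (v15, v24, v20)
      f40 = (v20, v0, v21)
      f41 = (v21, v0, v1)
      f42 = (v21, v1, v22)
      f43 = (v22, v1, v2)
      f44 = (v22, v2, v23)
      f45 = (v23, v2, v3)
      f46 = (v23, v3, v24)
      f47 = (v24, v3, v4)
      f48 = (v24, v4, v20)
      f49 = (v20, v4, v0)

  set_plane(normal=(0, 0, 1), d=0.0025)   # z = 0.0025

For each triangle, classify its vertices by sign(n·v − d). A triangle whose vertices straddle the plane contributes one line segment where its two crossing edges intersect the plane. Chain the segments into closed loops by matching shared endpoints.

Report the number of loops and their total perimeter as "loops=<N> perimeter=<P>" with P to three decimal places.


loops=2 perimeter=21.868

Straddling triangles (20 of 50):
  (v0,v5,v1) [--+] → (0.702987, 2.12682, 0.0025)–(2.24818, 0, 0.0025)  len=2.6289
  (v1,v5,v6) [+-+] → (0.702987, 2.12682, 0.0025)–(0.694739, 2.13817, 0.0025)  len=0.0140
  (v2,v7,v3) [++-] → (0.958468, 0.706976, 0.0025)–(1.4721, 0, 0.0025)  len=0.8739
  (v3,v7,v8) [-+-] → (0.958468, 0.706976, 0.0025)–(0.4549, 1.4001, 0.0025)  len=0.8567
  (v5,v10,v6) [--+] → (-1.80548, 1.32577, 0.0025)–(0.694739, 2.13817, 0.0025)  len=2.6289
  (v6,v10,v11) [+-+] → (-1.80548, 1.32577, 0.0025)–(-1.81883, 1.32143, 0.0025)  len=0.0140
  (v7,v12,v8) [++-] → (-0.376192, 1.13005, 0.0025)–(0.4549, 1.4001, 0.0025)  len=0.8739
  (v8,v12,v13) [-+-] → (-0.376192, 1.13005, 0.0025)–(-1.191, 0.8653, 0.0025)  len=0.8567
  (v10,v15,v11) [--+] → (-1.81883, -1.3074, 0.0025)–(-1.81883, 1.32143, 0.0025)  len=2.6288
  (v11,v15,v16) [+-+] → (-1.81883, -1.3074, 0.0025)–(-1.81883, -1.32143, 0.0025)  len=0.0140
  (v12,v17,v13) [++-] → (-1.191, -0.00856055, 0.0025)–(-1.191, 0.8653, 0.0025)  len=0.8739
  (v13,v17,v18) [-+-] → (-1.191, -0.00856055, 0.0025)–(-1.191, -0.8653, 0.0025)  len=0.8567
  (v15,v20,v16) [--+] → (0.681393, -2.13384, 0.0025)–(-1.81883, -1.32143, 0.0025)  len=2.6289
  (v16,v20,v21) [+-+] → (0.681393, -2.13384, 0.0025)–(0.694739, -2.13817, 0.0025)  len=0.0140
  (v17,v22,v18) [++-] → (-0.359908, -1.13535, 0.0025)–(-1.191, -0.8653, 0.0025)  len=0.8739
  (v18,v22,v23) [-+-] → (-0.359908, -1.13535, 0.0025)–(0.4549, -1.4001, 0.0025)  len=0.8567
  (v20,v0,v21) [--+] → (2.23994, -0.0113527, 0.0025)–(0.694739, -2.13817, 0.0025)  len=2.6289
  (v21,v0,v1) [+-+] → (2.23994, -0.0113527, 0.0025)–(2.24818, 0, 0.0025)  len=0.0140
  (v22,v2,v23) [++-] → (0.968532, -0.693124, 0.0025)–(0.4549, -1.4001, 0.0025)  len=0.8739
  (v23,v2,v3) [-+-] → (0.968532, -0.693124, 0.0025)–(1.4721, 0, 0.0025)  len=0.8567

Chained into 2 loop(s):
  loop 1: 10 segments, perimeter = 13.2146
  loop 2: 10 segments, perimeter = 8.6530
Total perimeter = 21.868


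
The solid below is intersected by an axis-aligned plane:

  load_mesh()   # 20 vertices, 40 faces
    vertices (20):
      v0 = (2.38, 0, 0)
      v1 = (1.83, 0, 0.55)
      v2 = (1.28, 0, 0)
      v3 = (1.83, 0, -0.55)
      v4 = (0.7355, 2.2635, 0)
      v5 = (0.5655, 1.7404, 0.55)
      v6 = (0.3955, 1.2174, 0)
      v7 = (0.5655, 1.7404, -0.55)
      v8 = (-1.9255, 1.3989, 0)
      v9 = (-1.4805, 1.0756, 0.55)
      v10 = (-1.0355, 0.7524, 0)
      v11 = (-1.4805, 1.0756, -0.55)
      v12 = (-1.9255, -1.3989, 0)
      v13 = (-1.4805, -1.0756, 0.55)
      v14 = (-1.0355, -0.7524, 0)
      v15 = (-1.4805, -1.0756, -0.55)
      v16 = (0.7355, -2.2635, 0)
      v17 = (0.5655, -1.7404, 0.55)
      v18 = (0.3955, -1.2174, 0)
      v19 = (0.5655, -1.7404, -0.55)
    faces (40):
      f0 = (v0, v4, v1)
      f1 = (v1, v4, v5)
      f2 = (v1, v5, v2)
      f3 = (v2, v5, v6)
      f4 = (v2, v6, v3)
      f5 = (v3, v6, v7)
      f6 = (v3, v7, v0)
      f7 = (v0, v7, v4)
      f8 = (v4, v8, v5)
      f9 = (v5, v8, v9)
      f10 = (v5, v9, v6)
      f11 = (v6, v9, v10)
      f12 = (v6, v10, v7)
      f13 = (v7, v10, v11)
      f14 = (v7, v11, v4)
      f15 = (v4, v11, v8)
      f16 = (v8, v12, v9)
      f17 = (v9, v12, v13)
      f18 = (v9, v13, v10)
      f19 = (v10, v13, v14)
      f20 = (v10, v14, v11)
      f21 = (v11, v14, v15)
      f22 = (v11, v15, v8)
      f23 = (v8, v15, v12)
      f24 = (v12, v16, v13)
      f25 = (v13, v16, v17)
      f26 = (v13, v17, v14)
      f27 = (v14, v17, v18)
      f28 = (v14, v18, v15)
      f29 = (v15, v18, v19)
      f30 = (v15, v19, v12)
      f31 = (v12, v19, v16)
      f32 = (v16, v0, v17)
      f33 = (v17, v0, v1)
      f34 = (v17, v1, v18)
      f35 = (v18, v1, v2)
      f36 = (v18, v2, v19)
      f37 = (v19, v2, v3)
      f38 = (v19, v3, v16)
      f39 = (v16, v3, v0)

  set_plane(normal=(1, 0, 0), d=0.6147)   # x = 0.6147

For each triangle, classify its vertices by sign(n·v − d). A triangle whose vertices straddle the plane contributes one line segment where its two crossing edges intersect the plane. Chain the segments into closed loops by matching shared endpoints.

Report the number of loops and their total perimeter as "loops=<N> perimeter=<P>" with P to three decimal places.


loops=2 perimeter=6.878

Straddling triangles (20 of 40):
  (v1,v4,v5) [++-] → (0.6147, 1.89179, 0.390824)–(0.6147, 1.67268, 0.55)  len=0.2708
  (v1,v5,v2) [+-+] → (0.6147, 1.67268, 0.55)–(0.6147, 1.62056, 0.512127)  len=0.0644
  (v2,v5,v6) [+--] → (0.6147, 1.62056, 0.512127)–(0.6147, 0.9157, 0)  len=0.8713
  (v2,v6,v3) [+-+] → (0.6147, 0.9157, 0)–(0.6147, 1.03137, -0.0840432)  len=0.1430
  (v3,v6,v7) [+--] → (0.6147, 1.03137, -0.0840432)–(0.6147, 1.67268, -0.55)  len=0.7927
  (v3,v7,v0) [+-+] → (0.6147, 1.67268, -0.55)–(0.6147, 1.69321, -0.535087)  len=0.0254
  (v0,v7,v4) [+-+] → (0.6147, 1.69321, -0.535087)–(0.6147, 1.89179, -0.390824)  len=0.2455
  (v4,v8,v5) [+--] → (0.6147, 2.22425, 0)–(0.6147, 1.89179, 0.390824)  len=0.5131
  (v7,v11,v4) [--+] → (0.6147, 2.19874, -0.0299819)–(0.6147, 1.89179, -0.390824)  len=0.4737
  (v4,v11,v8) [+--] → (0.6147, 2.19874, -0.0299819)–(0.6147, 2.22425, 0)  len=0.0394
  (v12,v16,v13) [-+-] → (0.6147, -2.22425, 0)–(0.6147, -2.19874, 0.0299819)  len=0.0394
  (v13,v16,v17) [-+-] → (0.6147, -2.19874, 0.0299819)–(0.6147, -1.89179, 0.390824)  len=0.4737
  (v12,v19,v16) [--+] → (0.6147, -1.89179, -0.390824)–(0.6147, -2.22425, 0)  len=0.5131
  (v16,v0,v17) [++-] → (0.6147, -1.69321, 0.535087)–(0.6147, -1.89179, 0.390824)  len=0.2455
  (v17,v0,v1) [-++] → (0.6147, -1.69321, 0.535087)–(0.6147, -1.67268, 0.55)  len=0.0254
  (v17,v1,v18) [-+-] → (0.6147, -1.67268, 0.55)–(0.6147, -1.03137, 0.0840432)  len=0.7927
  (v18,v1,v2) [-++] → (0.6147, -1.03137, 0.0840432)–(0.6147, -0.9157, 0)  len=0.1430
  (v18,v2,v19) [-+-] → (0.6147, -0.9157, 0)–(0.6147, -1.62056, -0.512127)  len=0.8713
  (v19,v2,v3) [-++] → (0.6147, -1.62056, -0.512127)–(0.6147, -1.67268, -0.55)  len=0.0644
  (v19,v3,v16) [-++] → (0.6147, -1.67268, -0.55)–(0.6147, -1.89179, -0.390824)  len=0.2708

Chained into 2 loop(s):
  loop 1: 10 segments, perimeter = 3.4392
  loop 2: 10 segments, perimeter = 3.4392
Total perimeter = 6.878


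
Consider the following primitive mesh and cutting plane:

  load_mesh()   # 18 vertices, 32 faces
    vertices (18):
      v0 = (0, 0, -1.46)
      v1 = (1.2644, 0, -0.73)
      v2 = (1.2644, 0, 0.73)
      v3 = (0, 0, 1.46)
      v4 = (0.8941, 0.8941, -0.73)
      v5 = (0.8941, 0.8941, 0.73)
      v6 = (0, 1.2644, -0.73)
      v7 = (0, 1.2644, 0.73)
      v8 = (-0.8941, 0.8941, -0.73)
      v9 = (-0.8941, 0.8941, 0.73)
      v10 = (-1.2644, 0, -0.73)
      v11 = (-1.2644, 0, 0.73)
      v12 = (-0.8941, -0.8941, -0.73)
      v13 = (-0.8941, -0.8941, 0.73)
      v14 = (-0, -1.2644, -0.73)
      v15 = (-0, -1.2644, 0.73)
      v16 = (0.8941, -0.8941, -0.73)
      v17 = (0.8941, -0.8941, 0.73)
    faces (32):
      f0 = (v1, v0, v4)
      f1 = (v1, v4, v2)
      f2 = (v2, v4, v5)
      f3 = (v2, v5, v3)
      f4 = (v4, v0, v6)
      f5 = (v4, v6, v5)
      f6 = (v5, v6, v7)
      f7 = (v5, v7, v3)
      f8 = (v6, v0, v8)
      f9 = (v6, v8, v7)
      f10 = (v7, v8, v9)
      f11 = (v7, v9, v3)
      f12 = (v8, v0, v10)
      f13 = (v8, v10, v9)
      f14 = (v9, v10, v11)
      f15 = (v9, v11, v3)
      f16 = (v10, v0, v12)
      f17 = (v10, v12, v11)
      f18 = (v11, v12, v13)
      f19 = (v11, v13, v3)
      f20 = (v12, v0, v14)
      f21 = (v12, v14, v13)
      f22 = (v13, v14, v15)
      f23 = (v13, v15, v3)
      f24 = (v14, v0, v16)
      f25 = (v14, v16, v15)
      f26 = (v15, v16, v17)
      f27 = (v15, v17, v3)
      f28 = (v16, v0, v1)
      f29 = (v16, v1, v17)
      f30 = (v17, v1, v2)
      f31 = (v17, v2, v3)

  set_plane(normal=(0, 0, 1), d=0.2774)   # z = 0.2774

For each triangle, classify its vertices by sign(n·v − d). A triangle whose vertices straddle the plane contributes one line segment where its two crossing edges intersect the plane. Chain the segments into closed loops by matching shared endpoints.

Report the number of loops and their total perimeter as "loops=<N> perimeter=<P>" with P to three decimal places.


Straddling triangles (16 of 32):
  (v1,v4,v2) [--+] → (1.14961, 0.277171, 0.2774)–(1.2644, 0, 0.2774)  len=0.3000
  (v2,v4,v5) [+-+] → (1.14961, 0.277171, 0.2774)–(0.8941, 0.8941, 0.2774)  len=0.6677
  (v4,v6,v5) [--+] → (0.616929, 1.00889, 0.2774)–(0.8941, 0.8941, 0.2774)  len=0.3000
  (v5,v6,v7) [+-+] → (0.616929, 1.00889, 0.2774)–(0, 1.2644, 0.2774)  len=0.6677
  (v6,v8,v7) [--+] → (-0.277171, 1.14961, 0.2774)–(0, 1.2644, 0.2774)  len=0.3000
  (v7,v8,v9) [+-+] → (-0.277171, 1.14961, 0.2774)–(-0.8941, 0.8941, 0.2774)  len=0.6677
  (v8,v10,v9) [--+] → (-1.00889, 0.616929, 0.2774)–(-0.8941, 0.8941, 0.2774)  len=0.3000
  (v9,v10,v11) [+-+] → (-1.00889, 0.616929, 0.2774)–(-1.2644, 0, 0.2774)  len=0.6677
  (v10,v12,v11) [--+] → (-1.14961, -0.277171, 0.2774)–(-1.2644, 0, 0.2774)  len=0.3000
  (v11,v12,v13) [+-+] → (-1.14961, -0.277171, 0.2774)–(-0.8941, -0.8941, 0.2774)  len=0.6677
  (v12,v14,v13) [--+] → (-0.616929, -1.00889, 0.2774)–(-0.8941, -0.8941, 0.2774)  len=0.3000
  (v13,v14,v15) [+-+] → (-0.616929, -1.00889, 0.2774)–(0, -1.2644, 0.2774)  len=0.6677
  (v14,v16,v15) [--+] → (0.277171, -1.14961, 0.2774)–(0, -1.2644, 0.2774)  len=0.3000
  (v15,v16,v17) [+-+] → (0.277171, -1.14961, 0.2774)–(0.8941, -0.8941, 0.2774)  len=0.6677
  (v16,v1,v17) [--+] → (1.00889, -0.616929, 0.2774)–(0.8941, -0.8941, 0.2774)  len=0.3000
  (v17,v1,v2) [+-+] → (1.00889, -0.616929, 0.2774)–(1.2644, 0, 0.2774)  len=0.6677

Chained into 1 loop(s):
  loop 1: 16 segments, perimeter = 7.7420
Total perimeter = 7.742

loops=1 perimeter=7.742


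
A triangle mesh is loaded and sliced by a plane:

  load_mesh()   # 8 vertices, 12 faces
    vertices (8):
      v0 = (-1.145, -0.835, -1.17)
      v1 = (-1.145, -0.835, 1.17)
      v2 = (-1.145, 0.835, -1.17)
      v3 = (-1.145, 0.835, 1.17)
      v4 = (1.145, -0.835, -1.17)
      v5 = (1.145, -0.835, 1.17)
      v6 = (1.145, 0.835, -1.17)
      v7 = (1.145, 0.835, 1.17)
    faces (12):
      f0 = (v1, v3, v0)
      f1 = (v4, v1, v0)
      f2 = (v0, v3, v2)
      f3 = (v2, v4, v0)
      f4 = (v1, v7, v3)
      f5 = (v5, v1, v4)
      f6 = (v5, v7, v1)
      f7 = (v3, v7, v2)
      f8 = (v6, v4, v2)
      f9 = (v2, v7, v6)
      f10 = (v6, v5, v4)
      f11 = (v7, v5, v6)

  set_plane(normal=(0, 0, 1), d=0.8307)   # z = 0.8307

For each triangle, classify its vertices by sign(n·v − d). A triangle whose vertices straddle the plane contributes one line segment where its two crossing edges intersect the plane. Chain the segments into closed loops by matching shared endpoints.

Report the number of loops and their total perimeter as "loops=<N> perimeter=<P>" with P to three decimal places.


Straddling triangles (8 of 12):
  (v1,v3,v0) [++-] → (-1.145, 0.59285, 0.8307)–(-1.145, -0.835, 0.8307)  len=1.4278
  (v4,v1,v0) [-+-] → (-0.81295, -0.835, 0.8307)–(-1.145, -0.835, 0.8307)  len=0.3320
  (v0,v3,v2) [-+-] → (-1.145, 0.59285, 0.8307)–(-1.145, 0.835, 0.8307)  len=0.2421
  (v5,v1,v4) [++-] → (-0.81295, -0.835, 0.8307)–(1.145, -0.835, 0.8307)  len=1.9580
  (v3,v7,v2) [++-] → (0.81295, 0.835, 0.8307)–(-1.145, 0.835, 0.8307)  len=1.9580
  (v2,v7,v6) [-+-] → (0.81295, 0.835, 0.8307)–(1.145, 0.835, 0.8307)  len=0.3320
  (v6,v5,v4) [-+-] → (1.145, -0.59285, 0.8307)–(1.145, -0.835, 0.8307)  len=0.2421
  (v7,v5,v6) [++-] → (1.145, -0.59285, 0.8307)–(1.145, 0.835, 0.8307)  len=1.4278

Chained into 1 loop(s):
  loop 1: 8 segments, perimeter = 7.9200
Total perimeter = 7.920

loops=1 perimeter=7.920


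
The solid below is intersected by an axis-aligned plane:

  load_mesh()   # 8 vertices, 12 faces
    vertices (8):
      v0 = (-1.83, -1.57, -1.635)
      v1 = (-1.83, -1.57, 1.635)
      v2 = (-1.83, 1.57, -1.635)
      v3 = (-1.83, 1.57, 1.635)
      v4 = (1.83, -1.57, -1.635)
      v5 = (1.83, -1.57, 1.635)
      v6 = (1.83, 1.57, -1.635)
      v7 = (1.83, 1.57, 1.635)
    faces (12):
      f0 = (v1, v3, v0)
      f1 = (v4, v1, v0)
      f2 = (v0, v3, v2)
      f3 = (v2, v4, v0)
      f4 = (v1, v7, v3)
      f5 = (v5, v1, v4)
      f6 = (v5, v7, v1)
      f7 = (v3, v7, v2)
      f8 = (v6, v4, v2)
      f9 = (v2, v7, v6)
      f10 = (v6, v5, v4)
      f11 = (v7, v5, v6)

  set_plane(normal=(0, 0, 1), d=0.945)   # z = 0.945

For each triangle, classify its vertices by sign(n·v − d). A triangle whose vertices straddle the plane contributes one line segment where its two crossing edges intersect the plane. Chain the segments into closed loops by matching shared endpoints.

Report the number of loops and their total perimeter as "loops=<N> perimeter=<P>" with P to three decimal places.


loops=1 perimeter=13.600

Straddling triangles (8 of 12):
  (v1,v3,v0) [++-] → (-1.83, 0.907431, 0.945)–(-1.83, -1.57, 0.945)  len=2.4774
  (v4,v1,v0) [-+-] → (-1.05771, -1.57, 0.945)–(-1.83, -1.57, 0.945)  len=0.7723
  (v0,v3,v2) [-+-] → (-1.83, 0.907431, 0.945)–(-1.83, 1.57, 0.945)  len=0.6626
  (v5,v1,v4) [++-] → (-1.05771, -1.57, 0.945)–(1.83, -1.57, 0.945)  len=2.8877
  (v3,v7,v2) [++-] → (1.05771, 1.57, 0.945)–(-1.83, 1.57, 0.945)  len=2.8877
  (v2,v7,v6) [-+-] → (1.05771, 1.57, 0.945)–(1.83, 1.57, 0.945)  len=0.7723
  (v6,v5,v4) [-+-] → (1.83, -0.907431, 0.945)–(1.83, -1.57, 0.945)  len=0.6626
  (v7,v5,v6) [++-] → (1.83, -0.907431, 0.945)–(1.83, 1.57, 0.945)  len=2.4774

Chained into 1 loop(s):
  loop 1: 8 segments, perimeter = 13.6000
Total perimeter = 13.600


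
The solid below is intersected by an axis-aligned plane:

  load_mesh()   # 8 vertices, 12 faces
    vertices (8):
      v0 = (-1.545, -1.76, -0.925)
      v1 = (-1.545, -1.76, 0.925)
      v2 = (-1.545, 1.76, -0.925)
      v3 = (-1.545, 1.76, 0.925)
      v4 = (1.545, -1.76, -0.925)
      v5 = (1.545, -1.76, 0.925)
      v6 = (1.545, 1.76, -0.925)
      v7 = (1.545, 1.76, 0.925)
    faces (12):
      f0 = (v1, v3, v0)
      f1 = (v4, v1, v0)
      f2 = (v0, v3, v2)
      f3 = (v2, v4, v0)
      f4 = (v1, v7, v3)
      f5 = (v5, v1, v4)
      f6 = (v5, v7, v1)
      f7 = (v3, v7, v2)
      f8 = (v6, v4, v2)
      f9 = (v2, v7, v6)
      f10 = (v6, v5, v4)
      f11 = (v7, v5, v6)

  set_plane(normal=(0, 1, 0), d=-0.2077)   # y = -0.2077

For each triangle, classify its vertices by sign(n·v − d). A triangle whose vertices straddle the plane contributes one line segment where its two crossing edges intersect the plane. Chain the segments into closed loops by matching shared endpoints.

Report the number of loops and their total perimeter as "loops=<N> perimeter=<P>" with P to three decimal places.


loops=1 perimeter=9.880

Straddling triangles (8 of 12):
  (v1,v3,v0) [-+-] → (-1.545, -0.2077, 0.925)–(-1.545, -0.2077, -0.109161)  len=1.0342
  (v0,v3,v2) [-++] → (-1.545, -0.2077, -0.109161)–(-1.545, -0.2077, -0.925)  len=0.8158
  (v2,v4,v0) [+--] → (0.182328, -0.2077, -0.925)–(-1.545, -0.2077, -0.925)  len=1.7273
  (v1,v7,v3) [-++] → (-0.182328, -0.2077, 0.925)–(-1.545, -0.2077, 0.925)  len=1.3627
  (v5,v7,v1) [-+-] → (1.545, -0.2077, 0.925)–(-0.182328, -0.2077, 0.925)  len=1.7273
  (v6,v4,v2) [+-+] → (1.545, -0.2077, -0.925)–(0.182328, -0.2077, -0.925)  len=1.3627
  (v6,v5,v4) [+--] → (1.545, -0.2077, 0.109161)–(1.545, -0.2077, -0.925)  len=1.0342
  (v7,v5,v6) [+-+] → (1.545, -0.2077, 0.925)–(1.545, -0.2077, 0.109161)  len=0.8158

Chained into 1 loop(s):
  loop 1: 8 segments, perimeter = 9.8800
Total perimeter = 9.880
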